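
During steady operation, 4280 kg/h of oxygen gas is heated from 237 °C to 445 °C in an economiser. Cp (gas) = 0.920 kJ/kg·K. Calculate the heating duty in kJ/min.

Q = 13700 kJ/min

Q = ṁ·Cp·ΔT = 4280 × 0.920 × (445 − 237) = 819020 kJ/h
Converting: 819020 / 3600 s = 227.51 kW
Heating duty = 13650 kJ/min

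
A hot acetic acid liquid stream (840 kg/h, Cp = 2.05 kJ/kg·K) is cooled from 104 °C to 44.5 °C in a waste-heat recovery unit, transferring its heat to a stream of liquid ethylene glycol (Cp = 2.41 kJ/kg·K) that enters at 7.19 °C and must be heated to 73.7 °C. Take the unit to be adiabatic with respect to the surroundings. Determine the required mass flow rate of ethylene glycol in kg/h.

Heat released by hot stream: Q = 840 × 2.05 × (104 − 44.5) = 102460 kJ/h
Energy balance on cold side (adiabatic exchanger): Q = ṁ_c·Cp_c·(T_c,out − T_c,in)
ṁ_c = 102460 / [2.41 × (73.7 − 7.19)] = 639.21 kg/h

ṁ_c = 639 kg/h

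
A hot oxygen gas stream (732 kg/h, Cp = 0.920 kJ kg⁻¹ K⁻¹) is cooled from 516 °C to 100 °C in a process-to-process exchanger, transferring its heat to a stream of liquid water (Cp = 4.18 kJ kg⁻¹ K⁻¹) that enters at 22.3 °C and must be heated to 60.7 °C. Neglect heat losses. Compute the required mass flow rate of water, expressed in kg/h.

ṁ_c = 1750 kg/h

Heat released by hot stream: Q = 732 × 0.920 × (516 − 100) = 280150 kJ/h
Energy balance on cold side (adiabatic exchanger): Q = ṁ_c·Cp_c·(T_c,out − T_c,in)
ṁ_c = 280150 / [4.18 × (60.7 − 22.3)] = 1745.4 kg/h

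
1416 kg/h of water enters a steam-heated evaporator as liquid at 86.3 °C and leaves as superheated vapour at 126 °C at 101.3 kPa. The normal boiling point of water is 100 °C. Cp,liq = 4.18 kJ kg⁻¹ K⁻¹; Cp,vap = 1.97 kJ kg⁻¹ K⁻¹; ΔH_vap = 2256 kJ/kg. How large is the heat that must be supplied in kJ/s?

Q = 930 kJ/s

liquid 86.3→100 °C: 57.266 kJ/kg
vaporisation at 100 °C: 2256 kJ/kg
vapour 100→126 °C: 51.22 kJ/kg
Δh = 57.266 + 2256 + 51.22 = 2364.5 kJ/kg
Q = ṁ·Δh = 1416 kg/h × 2364.5 kJ/kg = 3.3481e+06 kJ/h
|Q| = 930.03 kW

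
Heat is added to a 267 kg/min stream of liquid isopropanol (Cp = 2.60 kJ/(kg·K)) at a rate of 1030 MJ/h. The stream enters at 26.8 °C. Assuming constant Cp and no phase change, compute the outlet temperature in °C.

T_out = 51.5 °C

Q = 1030 MJ/h = 17167 kJ/min
ΔT = Q/(ṁ·Cp) = 17167/(267×2.60) = 24.729 K
T_out = 26.8 + 24.729 = 51.529 °C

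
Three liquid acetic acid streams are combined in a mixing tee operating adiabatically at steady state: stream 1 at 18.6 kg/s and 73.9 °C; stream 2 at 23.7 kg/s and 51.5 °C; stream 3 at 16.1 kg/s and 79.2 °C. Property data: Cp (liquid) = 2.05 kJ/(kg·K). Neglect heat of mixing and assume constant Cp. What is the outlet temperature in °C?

T_out = 66.3 °C

No heat crosses the boundary, so H_out = H_in.
Σ ṁᵢCp,ᵢTᵢ = 18.6×2.05×73.9 + 23.7×2.05×51.5 + 16.1×2.05×79.2 = 7933.9
Σ ṁᵢCp,ᵢ = 18.6×2.05 + 23.7×2.05 + 16.1×2.05 = 119.72
T_out = 7933.9 / 119.72 = 66.271 °C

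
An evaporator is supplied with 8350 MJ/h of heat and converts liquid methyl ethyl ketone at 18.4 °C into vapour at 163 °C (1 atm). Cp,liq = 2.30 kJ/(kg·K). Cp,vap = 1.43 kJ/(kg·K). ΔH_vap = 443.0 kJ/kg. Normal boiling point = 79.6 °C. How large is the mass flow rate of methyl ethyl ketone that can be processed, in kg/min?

ṁ = 198 kg/min

Δh = 2.30×(79.6−18.4) + 443.0 + 1.43×(163−79.6) = 703.02 kJ/kg
Q = 8350 MJ/h = 2319.4 kJ/s = 139170 kJ/min
ṁ = Q/Δh = 139170 / 703.02 = 197.95 kg/min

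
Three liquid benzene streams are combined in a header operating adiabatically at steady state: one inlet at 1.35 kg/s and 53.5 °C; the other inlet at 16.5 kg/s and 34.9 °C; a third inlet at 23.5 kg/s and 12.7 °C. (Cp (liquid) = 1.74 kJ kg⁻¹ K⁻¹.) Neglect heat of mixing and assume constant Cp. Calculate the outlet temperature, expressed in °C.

Adiabatic, steady state ⇒ Σ ṁᵢCp,ᵢ(T_out − Tᵢ) = 0
T_out = Σ ṁᵢCp,ᵢTᵢ / Σ ṁᵢCp,ᵢ
      = 1647 / 71.949 = 22.891 °C

T_out = 22.9 °C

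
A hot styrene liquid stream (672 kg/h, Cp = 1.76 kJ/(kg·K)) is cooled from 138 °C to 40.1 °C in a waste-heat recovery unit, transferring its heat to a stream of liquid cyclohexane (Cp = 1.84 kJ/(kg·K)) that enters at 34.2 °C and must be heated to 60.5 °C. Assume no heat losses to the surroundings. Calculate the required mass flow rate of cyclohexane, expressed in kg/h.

Heat released by hot stream: Q = 672 × 1.76 × (138 − 40.1) = 115790 kJ/h
Energy balance on cold side (adiabatic exchanger): Q = ṁ_c·Cp_c·(T_c,out − T_c,in)
ṁ_c = 115790 / [1.84 × (60.5 − 34.2)] = 2392.7 kg/h

ṁ_c = 2390 kg/h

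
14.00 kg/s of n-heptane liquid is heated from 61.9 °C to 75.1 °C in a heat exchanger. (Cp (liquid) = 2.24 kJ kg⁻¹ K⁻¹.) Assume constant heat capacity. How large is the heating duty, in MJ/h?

Q = 1490 MJ/h

Q = ṁ·Cp·ΔT = 14.00 × 2.24 × (75.1 − 61.9) = 413.95 kJ/s
Heating duty = 1490.2 MJ/h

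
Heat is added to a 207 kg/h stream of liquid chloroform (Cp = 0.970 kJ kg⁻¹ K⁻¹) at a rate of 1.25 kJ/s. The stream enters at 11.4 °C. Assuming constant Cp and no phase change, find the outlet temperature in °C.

Q = 1.25 kJ/s = 4500 kJ/h
ΔT = Q/(ṁ·Cp) = 4500/(207×0.970) = 22.411 K
T_out = 11.4 + 22.411 = 33.811 °C

T_out = 33.8 °C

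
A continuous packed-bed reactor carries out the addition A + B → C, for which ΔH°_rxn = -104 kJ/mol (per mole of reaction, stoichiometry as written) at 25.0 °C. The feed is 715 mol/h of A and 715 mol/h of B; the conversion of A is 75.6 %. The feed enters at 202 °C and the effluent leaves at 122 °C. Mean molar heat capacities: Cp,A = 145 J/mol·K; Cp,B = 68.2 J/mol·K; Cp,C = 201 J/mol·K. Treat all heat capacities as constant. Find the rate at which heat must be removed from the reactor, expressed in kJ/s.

Q_out = 19.2 kJ/s

Extent of reaction ξ = 0.756 × 715 = 540.54 mol/h
Reaction term: ξ·ΔH°_rxn = 540.54 × -104 = -56216 kJ/h
Sensible, feed 202→25 °C: -26982 kJ/h
Outlet flows (mol/h): A 174.46, B 174.46, C 540.54
Sensible, products 25→122 °C: 14147 kJ/h
Q = ΔH = -69051 kJ/h = -19.181 kW
Heat removed = 19.181 kJ/s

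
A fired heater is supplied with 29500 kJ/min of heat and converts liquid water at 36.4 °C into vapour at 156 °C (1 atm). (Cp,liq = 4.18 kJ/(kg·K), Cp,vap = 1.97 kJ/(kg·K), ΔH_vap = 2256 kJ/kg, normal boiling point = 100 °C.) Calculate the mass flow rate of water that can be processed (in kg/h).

ṁ = 672 kg/h

Δh = 4.18×(100−36.4) + 2256 + 1.97×(156−100) = 2632.2 kJ/kg
Q = 29500 kJ/min = 491.67 kJ/s = 1.77e+06 kJ/h
ṁ = Q/Δh = 1.77e+06 / 2632.2 = 672.45 kg/h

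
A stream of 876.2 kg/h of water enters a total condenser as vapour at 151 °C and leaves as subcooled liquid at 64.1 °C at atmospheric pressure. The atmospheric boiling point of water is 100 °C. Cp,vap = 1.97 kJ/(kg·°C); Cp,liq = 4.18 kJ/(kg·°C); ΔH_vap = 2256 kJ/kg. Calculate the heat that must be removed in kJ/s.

Q_c = 610 kJ/s

vapour 151→100 °C: -100.47 kJ/kg
condensation at 100 °C: -2256 kJ/kg
liquid 100→64.1 °C: -150.06 kJ/kg
Δh = -100.47 + -2256 + -150.06 = -2506.5 kJ/kg
Q = ṁ·Δh = 876.2 kg/h × -2506.5 kJ/kg = -2.1962e+06 kJ/h
|Q| = 610.06 kW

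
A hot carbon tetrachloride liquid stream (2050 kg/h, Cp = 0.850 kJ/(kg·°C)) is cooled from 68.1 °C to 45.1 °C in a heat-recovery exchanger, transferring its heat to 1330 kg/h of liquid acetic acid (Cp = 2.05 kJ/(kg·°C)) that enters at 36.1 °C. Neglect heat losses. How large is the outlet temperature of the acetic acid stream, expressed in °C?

T_c,out = 50.8 °C

Heat released by hot stream: Q = 2050 × 0.850 × (68.1 − 45.1) = 40077 kJ/h
Energy balance on cold side (adiabatic exchanger): Q = ṁ_c·Cp_c·(T_c,out − T_c,in)
T_c,out = 36.1 + 40077/(1330 × 2.05) = 50.799 °C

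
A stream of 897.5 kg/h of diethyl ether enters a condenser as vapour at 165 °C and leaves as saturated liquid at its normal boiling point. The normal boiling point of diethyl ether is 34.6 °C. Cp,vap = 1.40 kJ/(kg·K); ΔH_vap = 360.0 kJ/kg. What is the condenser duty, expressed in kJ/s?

Q_c = 135 kJ/s

vapour 165→34.6 °C: -182.56 kJ/kg
condensation at 34.6 °C: -360 kJ/kg
Δh = -182.56 + -360 = -542.56 kJ/kg
Q = ṁ·Δh = 897.5 kg/h × -542.56 kJ/kg = -486950 kJ/h
|Q| = 135.26 kW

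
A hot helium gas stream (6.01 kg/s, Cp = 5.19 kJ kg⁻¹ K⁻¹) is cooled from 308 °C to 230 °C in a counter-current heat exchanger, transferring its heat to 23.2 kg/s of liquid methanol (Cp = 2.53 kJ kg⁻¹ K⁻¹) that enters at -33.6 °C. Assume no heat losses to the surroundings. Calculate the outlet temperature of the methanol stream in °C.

T_c,out = 7.85 °C

Heat released by hot stream: Q = 6.01 × 5.19 × (308 − 230) = 2433 kJ/s
Energy balance on cold side (adiabatic exchanger): Q = ṁ_c·Cp_c·(T_c,out − T_c,in)
T_c,out = -33.6 + 2433/(23.2 × 2.53) = 7.8503 °C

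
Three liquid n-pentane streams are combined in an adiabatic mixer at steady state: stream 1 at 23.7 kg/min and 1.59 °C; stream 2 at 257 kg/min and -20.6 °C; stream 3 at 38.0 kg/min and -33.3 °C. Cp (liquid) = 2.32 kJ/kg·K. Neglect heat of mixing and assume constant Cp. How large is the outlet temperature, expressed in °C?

T_out = -20.5 °C

Adiabatic, steady state ⇒ Σ ṁᵢCp,ᵢ(T_out − Tᵢ) = 0
Σ ṁᵢCp,ᵢTᵢ = 23.7×2.32×1.59 + 257×2.32×-20.6 + 38.0×2.32×-33.3 = -15131
Σ ṁᵢCp,ᵢ = 23.7×2.32 + 257×2.32 + 38.0×2.32 = 739.38
T_out = -15131 / 739.38 = -20.464 °C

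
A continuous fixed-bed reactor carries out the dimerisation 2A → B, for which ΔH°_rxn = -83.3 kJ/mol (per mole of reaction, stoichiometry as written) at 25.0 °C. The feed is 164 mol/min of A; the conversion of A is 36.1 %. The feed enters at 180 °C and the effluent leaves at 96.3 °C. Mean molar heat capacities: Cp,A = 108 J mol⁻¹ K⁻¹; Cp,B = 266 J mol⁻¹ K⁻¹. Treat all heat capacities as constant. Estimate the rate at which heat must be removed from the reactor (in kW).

Extent of reaction ξ = 0.361 × 164 / 2 = 29.602 mol/min
Reaction term: ξ·ΔH°_rxn = 29.602 × -83.3 = -2465.8 kJ/min
Sensible, feed 180→25 °C: -2745.4 kJ/min
Outlet flows (mol/min): A 104.8, B 29.602
Sensible, products 25→96.3 °C: 1368.4 kJ/min
Q = ΔH = -3842.8 kJ/min = -64.047 kW
Heat removed = 64.047 kW

Q_out = 64.0 kW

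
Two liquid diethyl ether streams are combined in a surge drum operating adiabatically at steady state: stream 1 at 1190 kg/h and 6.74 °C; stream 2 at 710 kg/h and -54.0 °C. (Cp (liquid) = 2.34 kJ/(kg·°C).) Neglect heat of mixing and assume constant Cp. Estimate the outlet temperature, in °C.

T_out = -16.0 °C

Adiabatic, steady state ⇒ Σ ṁᵢCp,ᵢ(T_out − Tᵢ) = 0
Σ ṁᵢCp,ᵢTᵢ = 1190×2.34×6.74 + 710×2.34×-54.0 = -70947
Σ ṁᵢCp,ᵢ = 1190×2.34 + 710×2.34 = 4446
T_out = -70947 / 4446 = -15.958 °C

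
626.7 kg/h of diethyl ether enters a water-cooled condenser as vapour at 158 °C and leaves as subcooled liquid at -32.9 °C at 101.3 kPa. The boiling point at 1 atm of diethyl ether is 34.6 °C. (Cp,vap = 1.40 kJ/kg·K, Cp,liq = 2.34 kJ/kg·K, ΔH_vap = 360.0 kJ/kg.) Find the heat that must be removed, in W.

Q_c = 120000 W

vapour 158→34.6 °C: -172.76 kJ/kg
condensation at 34.6 °C: -360 kJ/kg
liquid 34.6→-32.9 °C: -157.95 kJ/kg
Δh = -172.76 + -360 + -157.95 = -690.71 kJ/kg
Q = ṁ·Δh = 626.7 kg/h × -690.71 kJ/kg = -432870 kJ/h
|Q| = 120.24 kW = 120240 W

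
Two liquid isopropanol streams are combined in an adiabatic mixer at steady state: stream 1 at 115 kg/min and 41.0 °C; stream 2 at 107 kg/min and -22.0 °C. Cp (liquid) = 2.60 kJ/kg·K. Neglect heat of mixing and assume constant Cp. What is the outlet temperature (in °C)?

Energy balance with Q = 0: Σ ṁᵢCp,ᵢ(T_out − Tᵢ) = 0
T_out = Σ ṁᵢCp,ᵢTᵢ / Σ ṁᵢCp,ᵢ
      = 6138.6 / 577.2 = 10.635 °C

T_out = 10.6 °C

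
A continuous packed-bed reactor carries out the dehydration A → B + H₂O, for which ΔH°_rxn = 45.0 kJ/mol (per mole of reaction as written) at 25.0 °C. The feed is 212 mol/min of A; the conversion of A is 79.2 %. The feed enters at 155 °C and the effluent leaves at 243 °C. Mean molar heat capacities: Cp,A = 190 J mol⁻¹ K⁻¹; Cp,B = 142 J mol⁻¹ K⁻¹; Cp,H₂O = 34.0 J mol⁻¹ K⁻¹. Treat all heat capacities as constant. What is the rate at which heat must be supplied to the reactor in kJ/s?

Extent of reaction ξ = 0.792 × 212 = 167.9 mol/min
Reaction term: ξ·ΔH°_rxn = 167.9 × 45.0 = 7555.7 kJ/min
Sensible, feed 155→25 °C: -5236.4 kJ/min
Outlet flows (mol/min): A 44.096, B 167.9, H₂O 167.9
Sensible, products 25→243 °C: 8268.6 kJ/min
Q = ΔH = 10588 kJ/min = 176.46 kW
Heat supplied = 176.46 kJ/s

Q_in = 176 kJ/s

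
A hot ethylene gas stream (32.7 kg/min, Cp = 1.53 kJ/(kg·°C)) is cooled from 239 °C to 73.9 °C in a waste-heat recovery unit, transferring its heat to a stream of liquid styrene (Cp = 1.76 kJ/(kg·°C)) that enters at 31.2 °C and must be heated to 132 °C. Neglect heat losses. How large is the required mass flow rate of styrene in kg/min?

Heat released by hot stream: Q = 32.7 × 1.53 × (239 − 73.9) = 8260.1 kJ/min
Energy balance on cold side (adiabatic exchanger): Q = ṁ_c·Cp_c·(T_c,out − T_c,in)
ṁ_c = 8260.1 / [1.76 × (132 − 31.2)] = 46.56 kg/min

ṁ_c = 46.6 kg/min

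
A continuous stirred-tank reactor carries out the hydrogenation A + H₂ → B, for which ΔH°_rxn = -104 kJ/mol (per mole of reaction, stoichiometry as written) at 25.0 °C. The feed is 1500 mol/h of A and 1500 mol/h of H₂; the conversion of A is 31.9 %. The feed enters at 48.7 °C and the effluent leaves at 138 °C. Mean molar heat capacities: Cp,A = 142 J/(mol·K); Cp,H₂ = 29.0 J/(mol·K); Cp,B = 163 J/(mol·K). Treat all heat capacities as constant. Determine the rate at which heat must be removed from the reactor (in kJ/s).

Extent of reaction ξ = 0.319 × 1500 = 478.5 mol/h
Reaction term: ξ·ΔH°_rxn = 478.5 × -104 = -49764 kJ/h
Sensible, feed 48.7→25 °C: -6079.1 kJ/h
Outlet flows (mol/h): A 1021.5, H₂ 1021.5, B 478.5
Sensible, products 25→138 °C: 28552 kJ/h
Q = ΔH = -27291 kJ/h = -7.5809 kW
Heat removed = 7.5809 kJ/s

Q_out = 7.58 kJ/s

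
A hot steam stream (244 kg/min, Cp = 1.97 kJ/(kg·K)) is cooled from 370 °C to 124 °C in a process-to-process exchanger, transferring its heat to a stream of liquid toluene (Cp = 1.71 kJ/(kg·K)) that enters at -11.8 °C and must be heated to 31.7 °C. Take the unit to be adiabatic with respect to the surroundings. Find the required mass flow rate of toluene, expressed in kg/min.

ṁ_c = 1590 kg/min

Heat released by hot stream: Q = 244 × 1.97 × (370 − 124) = 118250 kJ/min
Energy balance on cold side (adiabatic exchanger): Q = ṁ_c·Cp_c·(T_c,out − T_c,in)
ṁ_c = 118250 / [1.71 × (31.7 − -11.8)] = 1589.7 kg/min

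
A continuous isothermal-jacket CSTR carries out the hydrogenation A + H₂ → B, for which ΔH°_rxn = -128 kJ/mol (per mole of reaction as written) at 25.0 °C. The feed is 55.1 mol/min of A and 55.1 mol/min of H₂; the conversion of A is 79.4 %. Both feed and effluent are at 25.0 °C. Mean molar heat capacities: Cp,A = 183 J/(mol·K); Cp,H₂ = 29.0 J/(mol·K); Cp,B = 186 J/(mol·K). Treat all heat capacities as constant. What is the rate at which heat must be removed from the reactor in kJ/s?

Q_out = 93.3 kJ/s

Extent of reaction ξ = 0.794 × 55.1 = 43.749 mol/min
Reaction term: ξ·ΔH°_rxn = 43.749 × -128 = -5599.9 kJ/min
Q = ΔH = -5599.9 kJ/min = -93.332 kW
Heat removed = 93.332 kJ/s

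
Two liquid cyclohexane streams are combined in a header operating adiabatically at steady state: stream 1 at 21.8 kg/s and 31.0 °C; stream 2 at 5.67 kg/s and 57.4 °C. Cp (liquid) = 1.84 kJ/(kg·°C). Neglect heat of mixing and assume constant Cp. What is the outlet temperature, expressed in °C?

No heat crosses the boundary, so H_out = H_in.
Σ ṁᵢCp,ᵢTᵢ = 21.8×1.84×31.0 + 5.67×1.84×57.4 = 1842.3
Σ ṁᵢCp,ᵢ = 21.8×1.84 + 5.67×1.84 = 50.545
T_out = 1842.3 / 50.545 = 36.449 °C

T_out = 36.4 °C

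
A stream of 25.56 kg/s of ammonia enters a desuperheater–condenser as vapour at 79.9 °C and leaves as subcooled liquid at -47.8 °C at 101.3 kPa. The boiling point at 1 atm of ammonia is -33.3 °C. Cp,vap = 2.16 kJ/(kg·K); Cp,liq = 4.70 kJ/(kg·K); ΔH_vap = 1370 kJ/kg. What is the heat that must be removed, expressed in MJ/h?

Q_c = 155000 MJ/h

vapour 79.9→-33.3 °C: -244.51 kJ/kg
condensation at -33.3 °C: -1370 kJ/kg
liquid -33.3→-47.8 °C: -68.15 kJ/kg
Δh = -244.51 + -1370 + -68.15 = -1682.7 kJ/kg
Q = ṁ·Δh = 25.56 kg/s × -1682.7 kJ/kg = -43009 kJ/s
|Q| = 43009 kW = 154830 MJ/h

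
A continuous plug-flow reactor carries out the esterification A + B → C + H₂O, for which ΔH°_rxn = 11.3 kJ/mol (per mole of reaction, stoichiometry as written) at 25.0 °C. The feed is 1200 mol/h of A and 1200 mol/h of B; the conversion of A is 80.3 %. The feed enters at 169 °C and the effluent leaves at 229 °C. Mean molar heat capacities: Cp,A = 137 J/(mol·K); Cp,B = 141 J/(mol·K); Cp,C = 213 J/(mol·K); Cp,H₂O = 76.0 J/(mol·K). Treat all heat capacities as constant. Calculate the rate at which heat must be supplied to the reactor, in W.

Extent of reaction ξ = 0.803 × 1200 = 963.6 mol/h
Reaction term: ξ·ΔH°_rxn = 963.6 × 11.3 = 10889 kJ/h
Sensible, feed 169→25 °C: -48038 kJ/h
Outlet flows (mol/h): A 236.4, B 236.4, C 963.6, H₂O 963.6
Sensible, products 25→229 °C: 70217 kJ/h
Q = ΔH = 33067 kJ/h = 9.1853 kW
Heat supplied = 9185.3 W

Q_in = 9190 W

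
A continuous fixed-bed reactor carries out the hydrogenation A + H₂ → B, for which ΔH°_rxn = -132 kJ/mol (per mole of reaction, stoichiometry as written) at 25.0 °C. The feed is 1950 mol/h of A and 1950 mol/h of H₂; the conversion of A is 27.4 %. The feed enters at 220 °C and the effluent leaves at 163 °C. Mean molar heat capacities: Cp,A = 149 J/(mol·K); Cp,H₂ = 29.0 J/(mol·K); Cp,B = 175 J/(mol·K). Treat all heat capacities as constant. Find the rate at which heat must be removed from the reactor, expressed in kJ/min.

Q_out = 1510 kJ/min

Extent of reaction ξ = 0.274 × 1950 = 534.3 mol/h
Reaction term: ξ·ΔH°_rxn = 534.3 × -132 = -70528 kJ/h
Sensible, feed 220→25 °C: -67684 kJ/h
Outlet flows (mol/h): A 1415.7, H₂ 1415.7, B 534.3
Sensible, products 25→163 °C: 47679 kJ/h
Q = ΔH = -90534 kJ/h = -25.148 kW
Heat removed = 1508.9 kJ/min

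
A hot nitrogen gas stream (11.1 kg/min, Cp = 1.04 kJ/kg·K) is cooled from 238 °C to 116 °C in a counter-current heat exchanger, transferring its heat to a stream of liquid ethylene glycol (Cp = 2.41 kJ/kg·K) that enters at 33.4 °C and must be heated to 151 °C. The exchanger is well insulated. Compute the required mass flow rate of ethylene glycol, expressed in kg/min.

ṁ_c = 4.97 kg/min

Heat released by hot stream: Q = 11.1 × 1.04 × (238 − 116) = 1408.4 kJ/min
Energy balance on cold side (adiabatic exchanger): Q = ṁ_c·Cp_c·(T_c,out − T_c,in)
ṁ_c = 1408.4 / [2.41 × (151 − 33.4)] = 4.9693 kg/min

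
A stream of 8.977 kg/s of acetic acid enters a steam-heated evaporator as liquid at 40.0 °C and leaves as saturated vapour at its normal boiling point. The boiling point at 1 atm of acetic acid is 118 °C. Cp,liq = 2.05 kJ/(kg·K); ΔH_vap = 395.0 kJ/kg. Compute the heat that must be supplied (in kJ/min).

Q = 299000 kJ/min

liquid 40.0→118 °C: 159.9 kJ/kg
vaporisation at 118 °C: 395 kJ/kg
Δh = 159.9 + 395 = 554.9 kJ/kg
Q = ṁ·Δh = 8.977 kg/s × 554.9 kJ/kg = 4981.3 kJ/s
|Q| = 4981.3 kW = 298880 kJ/min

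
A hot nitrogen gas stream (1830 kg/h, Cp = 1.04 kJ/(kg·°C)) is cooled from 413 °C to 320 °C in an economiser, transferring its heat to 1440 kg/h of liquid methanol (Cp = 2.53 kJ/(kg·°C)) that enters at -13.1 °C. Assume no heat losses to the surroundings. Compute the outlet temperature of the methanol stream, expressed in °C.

Heat released by hot stream: Q = 1830 × 1.04 × (413 − 320) = 177000 kJ/h
Energy balance on cold side (adiabatic exchanger): Q = ṁ_c·Cp_c·(T_c,out − T_c,in)
T_c,out = -13.1 + 177000/(1440 × 2.53) = 35.483 °C

T_c,out = 35.5 °C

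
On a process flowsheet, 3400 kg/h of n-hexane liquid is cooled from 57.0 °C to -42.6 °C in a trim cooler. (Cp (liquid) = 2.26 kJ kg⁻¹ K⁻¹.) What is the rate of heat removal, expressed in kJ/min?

Q_c = 12800 kJ/min

Q = ṁ·Cp·ΔT = 3400 × 2.26 × (-42.6 − 57.0) = -765330 kJ/h
Converting: 765330 / 3600 s = 212.59 kW
Cooling duty = 12755 kJ/min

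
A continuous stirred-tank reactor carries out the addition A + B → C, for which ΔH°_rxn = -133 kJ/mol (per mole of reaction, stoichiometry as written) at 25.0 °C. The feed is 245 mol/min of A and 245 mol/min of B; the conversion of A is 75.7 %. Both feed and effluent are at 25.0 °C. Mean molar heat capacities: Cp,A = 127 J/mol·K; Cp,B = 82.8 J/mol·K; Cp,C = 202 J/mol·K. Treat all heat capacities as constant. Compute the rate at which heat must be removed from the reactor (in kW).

Extent of reaction ξ = 0.757 × 245 = 185.47 mol/min
Reaction term: ξ·ΔH°_rxn = 185.47 × -133 = -24667 kJ/min
Q = ΔH = -24667 kJ/min = -411.11 kW
Heat removed = 411.11 kW

Q_out = 411 kW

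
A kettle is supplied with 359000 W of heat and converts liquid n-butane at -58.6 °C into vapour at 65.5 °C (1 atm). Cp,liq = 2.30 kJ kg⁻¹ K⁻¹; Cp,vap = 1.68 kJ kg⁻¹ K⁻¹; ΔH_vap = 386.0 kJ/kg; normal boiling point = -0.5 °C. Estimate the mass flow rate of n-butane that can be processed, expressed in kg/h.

Δh = 2.30×(-0.5−-58.6) + 386.0 + 1.68×(65.5−-0.5) = 630.51 kJ/kg
Q = 359000 W = 359 kJ/s = 1.2924e+06 kJ/h
ṁ = Q/Δh = 1.2924e+06 / 630.51 = 2049.8 kg/h

ṁ = 2050 kg/h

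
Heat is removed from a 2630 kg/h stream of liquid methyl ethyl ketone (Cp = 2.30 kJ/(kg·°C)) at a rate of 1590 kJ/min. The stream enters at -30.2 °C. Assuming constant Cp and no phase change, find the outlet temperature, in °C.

T_out = -46.0 °C

Q = 1590 kJ/min = 95400 kJ/h
ΔT = Q/(ṁ·Cp) = 95400/(2630×2.30) = 15.771 K
T_out = -30.2 − 15.771 = -45.971 °C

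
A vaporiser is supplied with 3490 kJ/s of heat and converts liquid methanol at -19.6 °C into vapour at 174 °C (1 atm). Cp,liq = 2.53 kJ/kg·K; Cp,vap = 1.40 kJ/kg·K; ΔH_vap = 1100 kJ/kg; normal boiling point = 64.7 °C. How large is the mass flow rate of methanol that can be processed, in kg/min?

ṁ = 143 kg/min

Δh = 2.53×(64.7−-19.6) + 1100 + 1.40×(174−64.7) = 1466.3 kJ/kg
Q = 3490 kJ/s = 3490 kJ/s = 209400 kJ/min
ṁ = Q/Δh = 209400 / 1466.3 = 142.81 kg/min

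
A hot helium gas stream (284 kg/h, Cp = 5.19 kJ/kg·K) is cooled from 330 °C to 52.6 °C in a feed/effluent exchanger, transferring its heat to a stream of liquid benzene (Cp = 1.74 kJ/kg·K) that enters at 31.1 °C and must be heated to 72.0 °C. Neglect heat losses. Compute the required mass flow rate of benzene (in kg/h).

ṁ_c = 5750 kg/h

Heat released by hot stream: Q = 284 × 5.19 × (330 − 52.6) = 408880 kJ/h
Energy balance on cold side (adiabatic exchanger): Q = ṁ_c·Cp_c·(T_c,out − T_c,in)
ṁ_c = 408880 / [1.74 × (72.0 − 31.1)] = 5745.4 kg/h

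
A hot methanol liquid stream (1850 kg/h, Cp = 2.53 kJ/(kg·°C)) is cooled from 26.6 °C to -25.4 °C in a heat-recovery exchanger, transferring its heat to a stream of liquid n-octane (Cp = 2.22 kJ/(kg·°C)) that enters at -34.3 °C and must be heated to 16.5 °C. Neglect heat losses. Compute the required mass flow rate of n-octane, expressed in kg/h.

Heat released by hot stream: Q = 1850 × 2.53 × (26.6 − -25.4) = 243390 kJ/h
Energy balance on cold side (adiabatic exchanger): Q = ṁ_c·Cp_c·(T_c,out − T_c,in)
ṁ_c = 243390 / [2.22 × (16.5 − -34.3)] = 2158.1 kg/h

ṁ_c = 2160 kg/h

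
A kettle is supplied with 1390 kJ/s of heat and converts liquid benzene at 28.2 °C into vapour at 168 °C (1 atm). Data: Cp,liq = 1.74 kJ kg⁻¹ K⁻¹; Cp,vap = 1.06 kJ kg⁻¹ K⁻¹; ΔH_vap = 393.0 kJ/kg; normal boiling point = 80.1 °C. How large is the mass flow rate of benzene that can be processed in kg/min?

Δh = 1.74×(80.1−28.2) + 393.0 + 1.06×(168−80.1) = 576.48 kJ/kg
Q = 1390 kJ/s = 1390 kJ/s = 83400 kJ/min
ṁ = Q/Δh = 83400 / 576.48 = 144.67 kg/min

ṁ = 145 kg/min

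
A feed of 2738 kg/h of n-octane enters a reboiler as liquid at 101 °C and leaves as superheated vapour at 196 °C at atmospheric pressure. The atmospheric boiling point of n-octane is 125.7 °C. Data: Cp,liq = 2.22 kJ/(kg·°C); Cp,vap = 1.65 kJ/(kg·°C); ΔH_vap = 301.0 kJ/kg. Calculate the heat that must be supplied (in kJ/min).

liquid 101→125.7 °C: 54.834 kJ/kg
vaporisation at 125.7 °C: 301 kJ/kg
vapour 125.7→196 °C: 115.99 kJ/kg
Δh = 54.834 + 301 + 115.99 = 471.83 kJ/kg
Q = ṁ·Δh = 2738 kg/h × 471.83 kJ/kg = 1.2919e+06 kJ/h
|Q| = 358.85 kW = 21531 kJ/min

Q = 21500 kJ/min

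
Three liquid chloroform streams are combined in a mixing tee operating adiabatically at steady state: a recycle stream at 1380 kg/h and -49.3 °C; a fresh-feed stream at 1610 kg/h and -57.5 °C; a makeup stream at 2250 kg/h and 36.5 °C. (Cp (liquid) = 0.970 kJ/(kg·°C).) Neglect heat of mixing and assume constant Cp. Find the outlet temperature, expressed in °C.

No heat crosses the boundary, so H_out = H_in.
Σ ṁᵢCp,ᵢTᵢ = 1380×0.970×-49.3 + 1610×0.970×-57.5 + 2250×0.970×36.5 = -76129
Σ ṁᵢCp,ᵢ = 1380×0.970 + 1610×0.970 + 2250×0.970 = 5082.8
T_out = -76129 / 5082.8 = -14.978 °C

T_out = -15.0 °C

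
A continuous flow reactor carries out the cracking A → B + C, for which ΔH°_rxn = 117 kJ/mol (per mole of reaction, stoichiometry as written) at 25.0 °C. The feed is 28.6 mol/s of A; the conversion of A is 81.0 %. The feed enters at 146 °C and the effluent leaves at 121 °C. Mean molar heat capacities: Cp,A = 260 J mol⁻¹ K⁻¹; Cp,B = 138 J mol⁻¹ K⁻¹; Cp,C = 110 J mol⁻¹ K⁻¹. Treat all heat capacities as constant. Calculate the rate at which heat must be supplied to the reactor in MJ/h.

Q_in = 8990 MJ/h

Extent of reaction ξ = 0.810 × 28.6 = 23.166 mol/s
Reaction term: ξ·ΔH°_rxn = 23.166 × 117 = 2710.4 kJ/s
Sensible, feed 146→25 °C: -899.76 kJ/s
Outlet flows (mol/s): A 5.434, B 23.166, C 23.166
Sensible, products 25→121 °C: 687.17 kJ/s
Q = ΔH = 2497.8 kJ/s = 2497.8 kW
Heat supplied = 8992.2 MJ/h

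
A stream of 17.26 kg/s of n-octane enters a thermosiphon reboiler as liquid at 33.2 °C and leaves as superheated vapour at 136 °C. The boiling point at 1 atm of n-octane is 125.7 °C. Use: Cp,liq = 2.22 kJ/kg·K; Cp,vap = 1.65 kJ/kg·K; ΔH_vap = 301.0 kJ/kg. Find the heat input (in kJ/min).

Q = 542000 kJ/min

liquid 33.2→125.7 °C: 205.35 kJ/kg
vaporisation at 125.7 °C: 301 kJ/kg
vapour 125.7→136 °C: 16.995 kJ/kg
Δh = 205.35 + 301 + 16.995 = 523.35 kJ/kg
Q = ṁ·Δh = 17.26 kg/s × 523.35 kJ/kg = 9032.9 kJ/s
|Q| = 9032.9 kW = 541980 kJ/min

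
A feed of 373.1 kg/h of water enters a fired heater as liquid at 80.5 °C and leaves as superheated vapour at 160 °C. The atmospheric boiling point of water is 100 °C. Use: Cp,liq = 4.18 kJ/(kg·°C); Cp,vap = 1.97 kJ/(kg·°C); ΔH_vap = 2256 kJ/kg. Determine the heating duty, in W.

Q = 255000 W

liquid 80.5→100 °C: 81.51 kJ/kg
vaporisation at 100 °C: 2256 kJ/kg
vapour 100→160 °C: 118.2 kJ/kg
Δh = 81.51 + 2256 + 118.2 = 2455.7 kJ/kg
Q = ṁ·Δh = 373.1 kg/h × 2455.7 kJ/kg = 916230 kJ/h
|Q| = 254.51 kW = 254510 W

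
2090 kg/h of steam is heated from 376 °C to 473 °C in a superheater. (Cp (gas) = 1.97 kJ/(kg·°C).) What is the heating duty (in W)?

Q = ṁ·Cp·ΔT = 2090 × 1.97 × (473 − 376) = 399380 kJ/h
Converting: 399380 / 3600 s = 110.94 kW
Heating duty = 110940 W

Q = 111000 W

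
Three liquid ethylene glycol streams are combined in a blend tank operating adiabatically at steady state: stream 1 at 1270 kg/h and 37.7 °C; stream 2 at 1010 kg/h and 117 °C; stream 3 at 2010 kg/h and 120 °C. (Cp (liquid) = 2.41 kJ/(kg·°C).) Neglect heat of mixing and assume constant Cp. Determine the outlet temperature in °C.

Adiabatic, steady state ⇒ Σ ṁᵢCp,ᵢ(T_out − Tᵢ) = 0
T_out = Σ ṁᵢCp,ᵢTᵢ / Σ ṁᵢCp,ᵢ
      = 981470 / 10339 = 94.93 °C

T_out = 94.9 °C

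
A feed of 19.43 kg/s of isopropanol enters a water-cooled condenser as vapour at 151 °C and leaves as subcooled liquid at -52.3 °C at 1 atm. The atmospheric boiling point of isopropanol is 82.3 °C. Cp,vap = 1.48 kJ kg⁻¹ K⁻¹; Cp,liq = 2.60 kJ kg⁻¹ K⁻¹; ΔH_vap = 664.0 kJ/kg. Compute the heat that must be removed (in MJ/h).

vapour 151→82.3 °C: -101.68 kJ/kg
condensation at 82.3 °C: -664 kJ/kg
liquid 82.3→-52.3 °C: -349.96 kJ/kg
Δh = -101.68 + -664 + -349.96 = -1115.6 kJ/kg
Q = ṁ·Δh = 19.43 kg/s × -1115.6 kJ/kg = -21677 kJ/s
|Q| = 21677 kW = 78037 MJ/h

Q_c = 78000 MJ/h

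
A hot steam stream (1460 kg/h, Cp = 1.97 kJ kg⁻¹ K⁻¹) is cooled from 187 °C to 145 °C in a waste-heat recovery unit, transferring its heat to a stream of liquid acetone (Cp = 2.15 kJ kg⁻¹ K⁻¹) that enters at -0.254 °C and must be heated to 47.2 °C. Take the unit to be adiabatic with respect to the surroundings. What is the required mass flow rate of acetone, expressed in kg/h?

Heat released by hot stream: Q = 1460 × 1.97 × (187 − 145) = 120800 kJ/h
Energy balance on cold side (adiabatic exchanger): Q = ṁ_c·Cp_c·(T_c,out − T_c,in)
ṁ_c = 120800 / [2.15 × (47.2 − -0.254)] = 1184 kg/h

ṁ_c = 1180 kg/h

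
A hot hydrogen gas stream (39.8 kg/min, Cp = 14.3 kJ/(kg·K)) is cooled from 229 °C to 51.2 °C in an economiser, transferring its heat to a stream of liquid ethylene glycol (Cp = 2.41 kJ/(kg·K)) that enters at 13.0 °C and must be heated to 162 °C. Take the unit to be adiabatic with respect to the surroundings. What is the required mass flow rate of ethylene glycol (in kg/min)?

ṁ_c = 282 kg/min

Heat released by hot stream: Q = 39.8 × 14.3 × (229 − 51.2) = 101190 kJ/min
Energy balance on cold side (adiabatic exchanger): Q = ṁ_c·Cp_c·(T_c,out − T_c,in)
ṁ_c = 101190 / [2.41 × (162 − 13.0)] = 281.8 kg/min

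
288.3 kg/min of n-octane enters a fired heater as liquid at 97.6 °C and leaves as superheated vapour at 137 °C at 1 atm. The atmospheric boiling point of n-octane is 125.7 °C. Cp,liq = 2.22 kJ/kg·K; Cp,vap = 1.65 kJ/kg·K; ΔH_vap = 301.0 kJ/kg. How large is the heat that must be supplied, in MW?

liquid 97.6→125.7 °C: 62.382 kJ/kg
vaporisation at 125.7 °C: 301 kJ/kg
vapour 125.7→137 °C: 18.645 kJ/kg
Δh = 62.382 + 301 + 18.645 = 382.03 kJ/kg
Q = ṁ·Δh = 288.3 kg/min × 382.03 kJ/kg = 110140 kJ/min
|Q| = 1835.6 kW = 1.8356 MW

Q = 1.84 MW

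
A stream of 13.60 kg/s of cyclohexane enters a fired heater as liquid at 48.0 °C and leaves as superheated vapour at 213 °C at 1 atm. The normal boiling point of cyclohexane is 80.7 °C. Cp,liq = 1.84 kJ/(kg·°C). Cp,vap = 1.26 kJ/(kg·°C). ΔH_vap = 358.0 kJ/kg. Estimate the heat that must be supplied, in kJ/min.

liquid 48.0→80.7 °C: 60.168 kJ/kg
vaporisation at 80.7 °C: 358 kJ/kg
vapour 80.7→213 °C: 166.7 kJ/kg
Δh = 60.168 + 358 + 166.7 = 584.87 kJ/kg
Q = ṁ·Δh = 13.60 kg/s × 584.87 kJ/kg = 7954.2 kJ/s
|Q| = 7954.2 kW = 477250 kJ/min

Q = 477000 kJ/min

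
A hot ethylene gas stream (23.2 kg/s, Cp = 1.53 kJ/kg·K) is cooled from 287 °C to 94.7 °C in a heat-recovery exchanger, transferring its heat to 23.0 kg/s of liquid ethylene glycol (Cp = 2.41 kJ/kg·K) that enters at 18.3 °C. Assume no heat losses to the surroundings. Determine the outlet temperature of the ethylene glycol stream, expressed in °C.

T_c,out = 141 °C

Heat released by hot stream: Q = 23.2 × 1.53 × (287 − 94.7) = 6825.9 kJ/s
Energy balance on cold side (adiabatic exchanger): Q = ṁ_c·Cp_c·(T_c,out − T_c,in)
T_c,out = 18.3 + 6825.9/(23.0 × 2.41) = 141.44 °C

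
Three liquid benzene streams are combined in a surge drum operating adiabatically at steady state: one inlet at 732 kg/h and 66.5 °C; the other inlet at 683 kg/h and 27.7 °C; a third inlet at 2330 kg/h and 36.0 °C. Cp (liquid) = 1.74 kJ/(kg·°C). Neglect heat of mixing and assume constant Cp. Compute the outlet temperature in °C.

T_out = 40.4 °C

No heat crosses the boundary, so H_out = H_in.
T_out = Σ ṁᵢCp,ᵢTᵢ / Σ ṁᵢCp,ᵢ
      = 263570 / 6516.3 = 40.448 °C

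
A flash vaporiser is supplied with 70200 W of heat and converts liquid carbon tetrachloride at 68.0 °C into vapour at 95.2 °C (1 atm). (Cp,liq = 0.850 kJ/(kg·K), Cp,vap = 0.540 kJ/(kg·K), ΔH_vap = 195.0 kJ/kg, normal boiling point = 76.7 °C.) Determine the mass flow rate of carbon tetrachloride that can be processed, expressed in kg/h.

ṁ = 1190 kg/h

Δh = 0.850×(76.7−68.0) + 195.0 + 0.540×(95.2−76.7) = 212.39 kJ/kg
Q = 70200 W = 70.2 kJ/s = 252720 kJ/h
ṁ = Q/Δh = 252720 / 212.39 = 1189.9 kg/h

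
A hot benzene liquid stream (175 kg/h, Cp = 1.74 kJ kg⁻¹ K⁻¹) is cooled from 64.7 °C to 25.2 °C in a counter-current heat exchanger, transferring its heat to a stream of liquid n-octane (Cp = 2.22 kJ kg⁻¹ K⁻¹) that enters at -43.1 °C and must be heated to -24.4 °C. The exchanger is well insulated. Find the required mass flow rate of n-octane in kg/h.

Heat released by hot stream: Q = 175 × 1.74 × (64.7 − 25.2) = 12028 kJ/h
Energy balance on cold side (adiabatic exchanger): Q = ṁ_c·Cp_c·(T_c,out − T_c,in)
ṁ_c = 12028 / [2.22 × (-24.4 − -43.1)] = 289.73 kg/h

ṁ_c = 290 kg/h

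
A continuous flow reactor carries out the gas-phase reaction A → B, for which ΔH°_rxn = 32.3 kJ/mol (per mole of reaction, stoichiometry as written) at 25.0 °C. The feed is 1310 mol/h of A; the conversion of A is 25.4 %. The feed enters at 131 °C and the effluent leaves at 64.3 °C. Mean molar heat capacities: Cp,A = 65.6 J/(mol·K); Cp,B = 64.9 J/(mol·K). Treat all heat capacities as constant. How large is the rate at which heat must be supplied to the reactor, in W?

Q_in = 1390 W

Extent of reaction ξ = 0.254 × 1310 = 332.74 mol/h
Reaction term: ξ·ΔH°_rxn = 332.74 × 32.3 = 10748 kJ/h
Sensible, feed 131→25 °C: -9109.2 kJ/h
Outlet flows (mol/h): A 977.26, B 332.74
Sensible, products 25→64.3 °C: 3368.1 kJ/h
Q = ΔH = 5006.4 kJ/h = 1.3907 kW
Heat supplied = 1390.7 W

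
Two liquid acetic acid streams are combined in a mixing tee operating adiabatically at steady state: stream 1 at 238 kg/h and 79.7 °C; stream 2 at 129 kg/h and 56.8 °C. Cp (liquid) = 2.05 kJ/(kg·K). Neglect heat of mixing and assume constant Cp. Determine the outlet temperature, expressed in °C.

T_out = 71.7 °C

Adiabatic, steady state ⇒ Σ ṁᵢCp,ᵢ(T_out − Tᵢ) = 0
T_out = Σ ṁᵢCp,ᵢTᵢ / Σ ṁᵢCp,ᵢ
      = 53906 / 752.35 = 71.651 °C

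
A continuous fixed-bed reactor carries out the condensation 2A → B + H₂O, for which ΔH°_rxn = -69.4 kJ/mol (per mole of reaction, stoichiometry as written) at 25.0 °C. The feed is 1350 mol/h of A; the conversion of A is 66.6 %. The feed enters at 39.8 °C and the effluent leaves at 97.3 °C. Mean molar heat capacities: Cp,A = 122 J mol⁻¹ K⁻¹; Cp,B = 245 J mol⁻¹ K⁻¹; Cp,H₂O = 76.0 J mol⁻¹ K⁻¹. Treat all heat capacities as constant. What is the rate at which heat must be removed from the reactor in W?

Extent of reaction ξ = 0.666 × 1350 / 2 = 449.55 mol/h
Reaction term: ξ·ΔH°_rxn = 449.55 × -69.4 = -31199 kJ/h
Sensible, feed 39.8→25 °C: -2437.6 kJ/h
Outlet flows (mol/h): A 450.9, B 449.55, H₂O 449.55
Sensible, products 25→97.3 °C: 14410 kJ/h
Q = ΔH = -19226 kJ/h = -5.3405 kW
Heat removed = 5340.5 W

Q_out = 5340 W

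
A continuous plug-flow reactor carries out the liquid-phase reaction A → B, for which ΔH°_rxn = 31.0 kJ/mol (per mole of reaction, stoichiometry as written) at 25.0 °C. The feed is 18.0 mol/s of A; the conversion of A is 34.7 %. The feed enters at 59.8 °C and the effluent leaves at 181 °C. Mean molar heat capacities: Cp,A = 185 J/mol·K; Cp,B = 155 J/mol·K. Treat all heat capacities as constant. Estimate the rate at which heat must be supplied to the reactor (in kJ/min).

Q_in = 34100 kJ/min

Extent of reaction ξ = 0.347 × 18.0 = 6.246 mol/s
Reaction term: ξ·ΔH°_rxn = 6.246 × 31.0 = 193.63 kJ/s
Sensible, feed 59.8→25 °C: -115.88 kJ/s
Outlet flows (mol/s): A 11.754, B 6.246
Sensible, products 25→181 °C: 490.25 kJ/s
Q = ΔH = 567.99 kJ/s = 567.99 kW
Heat supplied = 34079 kJ/min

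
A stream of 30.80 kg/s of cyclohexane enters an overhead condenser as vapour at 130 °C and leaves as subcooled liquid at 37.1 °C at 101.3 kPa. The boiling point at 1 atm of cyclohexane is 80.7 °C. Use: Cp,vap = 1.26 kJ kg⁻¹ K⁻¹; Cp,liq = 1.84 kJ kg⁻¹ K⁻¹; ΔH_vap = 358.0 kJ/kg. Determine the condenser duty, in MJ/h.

Q_c = 55500 MJ/h

vapour 130→80.7 °C: -62.118 kJ/kg
condensation at 80.7 °C: -358 kJ/kg
liquid 80.7→37.1 °C: -80.224 kJ/kg
Δh = -62.118 + -358 + -80.224 = -500.34 kJ/kg
Q = ṁ·Δh = 30.80 kg/s × -500.34 kJ/kg = -15411 kJ/s
|Q| = 15411 kW = 55478 MJ/h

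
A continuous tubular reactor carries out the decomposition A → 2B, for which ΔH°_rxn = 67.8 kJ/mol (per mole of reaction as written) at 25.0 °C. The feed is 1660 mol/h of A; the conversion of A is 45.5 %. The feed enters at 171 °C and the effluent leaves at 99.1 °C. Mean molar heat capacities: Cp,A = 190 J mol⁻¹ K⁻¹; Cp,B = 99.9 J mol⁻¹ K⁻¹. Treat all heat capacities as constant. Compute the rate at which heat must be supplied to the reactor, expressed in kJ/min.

Extent of reaction ξ = 0.455 × 1660 = 755.3 mol/h
Reaction term: ξ·ΔH°_rxn = 755.3 × 67.8 = 51209 kJ/h
Sensible, feed 171→25 °C: -46048 kJ/h
Outlet flows (mol/h): A 904.7, B 1510.6
Sensible, products 25→99.1 °C: 23920 kJ/h
Q = ΔH = 29081 kJ/h = 8.0779 kW
Heat supplied = 484.68 kJ/min

Q_in = 485 kJ/min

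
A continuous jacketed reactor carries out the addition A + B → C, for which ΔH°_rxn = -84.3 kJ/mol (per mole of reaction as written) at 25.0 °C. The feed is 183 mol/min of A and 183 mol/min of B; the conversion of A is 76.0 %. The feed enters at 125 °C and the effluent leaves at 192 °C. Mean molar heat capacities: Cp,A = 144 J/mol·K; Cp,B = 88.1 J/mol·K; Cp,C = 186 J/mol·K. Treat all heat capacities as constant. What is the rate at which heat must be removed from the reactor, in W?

Extent of reaction ξ = 0.760 × 183 = 139.08 mol/min
Reaction term: ξ·ΔH°_rxn = 139.08 × -84.3 = -11724 kJ/min
Sensible, feed 125→25 °C: -4247.4 kJ/min
Outlet flows (mol/min): A 43.92, B 43.92, C 139.08
Sensible, products 25→192 °C: 6022.5 kJ/min
Q = ΔH = -9949.4 kJ/min = -165.82 kW
Heat removed = 165820 W

Q_out = 166000 W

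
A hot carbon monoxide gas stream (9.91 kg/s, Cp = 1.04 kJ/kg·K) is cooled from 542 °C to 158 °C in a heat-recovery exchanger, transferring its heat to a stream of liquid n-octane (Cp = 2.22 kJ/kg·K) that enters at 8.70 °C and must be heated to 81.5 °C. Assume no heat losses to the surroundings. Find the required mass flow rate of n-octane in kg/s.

ṁ_c = 24.5 kg/s

Heat released by hot stream: Q = 9.91 × 1.04 × (542 − 158) = 3957.7 kJ/s
Energy balance on cold side (adiabatic exchanger): Q = ṁ_c·Cp_c·(T_c,out − T_c,in)
ṁ_c = 3957.7 / [2.22 × (81.5 − 8.70)] = 24.488 kg/s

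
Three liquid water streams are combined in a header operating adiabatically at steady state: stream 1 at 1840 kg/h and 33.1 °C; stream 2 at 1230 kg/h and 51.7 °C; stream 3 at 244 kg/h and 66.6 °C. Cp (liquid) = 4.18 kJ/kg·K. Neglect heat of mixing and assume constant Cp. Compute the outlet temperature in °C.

T_out = 42.5 °C

Energy balance with Q = 0: Σ ṁᵢCp,ᵢ(T_out − Tᵢ) = 0
T_out = Σ ṁᵢCp,ᵢTᵢ / Σ ṁᵢCp,ᵢ
      = 588320 / 13853 = 42.47 °C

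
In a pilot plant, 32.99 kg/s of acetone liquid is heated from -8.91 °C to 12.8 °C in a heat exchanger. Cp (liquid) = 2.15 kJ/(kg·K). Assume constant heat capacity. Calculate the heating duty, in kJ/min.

Q = ṁ·Cp·ΔT = 32.99 × 2.15 × (12.8 − -8.91) = 1539.9 kJ/s
Heating duty = 92391 kJ/min

Q = 92400 kJ/min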